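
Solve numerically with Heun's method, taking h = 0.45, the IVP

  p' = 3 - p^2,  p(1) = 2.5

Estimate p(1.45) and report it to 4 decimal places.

2.2016

Heun: k1 = f(x_n, p_n); k2 = f(x_n + h, p_n + h·k1); p_{n+1} = p_n + (h/2)·(k1 + k2).
x=1.000000, p=2.500000:
  k1 = f(1.000000, 2.500000) = -3.250000
  k2 = f(1.450000, 1.037500) = 1.923594
  p ← 2.500000 + (0.45/2)·(-3.250000 + 1.923594) = 2.201559
p(1.45) ≈ 2.2016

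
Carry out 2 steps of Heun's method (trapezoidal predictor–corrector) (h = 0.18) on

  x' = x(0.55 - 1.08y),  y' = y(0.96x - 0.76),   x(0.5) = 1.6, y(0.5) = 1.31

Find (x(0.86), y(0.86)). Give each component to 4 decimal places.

Heun on (x,y): k1 = f(s_n, state_n); k2 = f(s_n + h, state_n + h·k1); state_{n+1} = state_n + (h/2)·(k1 + k2).
0.500000: (1.600000, 1.310000)
  k1 = (-1.383680, 1.016560)
  predictor → (1.350938, 1.492981)
  k2 = (-1.435262, 0.801582)
  → (1.346295, 1.473633)
0.680000: (1.346295, 1.473633)
  k1 = (-1.402198, 0.784626)
  predictor → (1.093900, 1.614865)
  k2 = (-1.306176, 0.468543)
  → (1.102542, 1.586418)
(x(0.86), y(0.86)) ≈ (1.1025, 1.5864)

1.1025, 1.5864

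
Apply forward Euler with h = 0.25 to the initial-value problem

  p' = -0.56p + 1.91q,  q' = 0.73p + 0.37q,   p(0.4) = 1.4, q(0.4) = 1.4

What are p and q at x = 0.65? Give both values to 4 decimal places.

Euler on (p,q): p_{n+1} = p_n + h·p', q_{n+1} = q_n + h·q'.
0.400000: (1.400000, 1.400000); f=(1.890000, 1.540000) → (1.872500, 1.785000)
(p(0.65), q(0.65)) ≈ (1.8725, 1.7850)

1.8725, 1.7850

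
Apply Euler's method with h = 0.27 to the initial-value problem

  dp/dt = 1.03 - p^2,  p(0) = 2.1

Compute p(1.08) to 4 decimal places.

1.0283

Euler: p_{n+1} = p_n + h·f(t_n, p_n).
t=0.000000, p=2.100000: f=-3.380000 → p ← 2.100000 + 0.27·(-3.380000) = 1.187400
t=0.270000, p=1.187400: f=-0.379919 → p ← 1.187400 + 0.27·(-0.379919) = 1.084822
t=0.540000, p=1.084822: f=-0.146839 → p ← 1.084822 + 0.27·(-0.146839) = 1.045176
t=0.810000, p=1.045176: f=-0.062392 → p ← 1.045176 + 0.27·(-0.062392) = 1.028330
p(1.08) ≈ 1.0283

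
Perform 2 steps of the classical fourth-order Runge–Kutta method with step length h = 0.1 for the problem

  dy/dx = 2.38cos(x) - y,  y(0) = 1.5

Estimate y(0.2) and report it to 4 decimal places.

RK4: k1 = f(x_n, y_n); k2 = f(x_n + h/2, y_n + (h/2)·k1); k3 = f(x_n + h/2, y_n + (h/2)·k2); k4 = f(x_n + h, y_n + h·k3); y_{n+1} = y_n + (h/6)·(k1 + 2k2 + 2k3 + k4).
x=0.000000, y=1.500000:
  k1 = f(0.000000, 1.500000) = 0.880000
  k2 = f(0.050000, 1.544000) = 0.833026
  k3 = f(0.050000, 1.541651) = 0.835374
  k4 = f(0.100000, 1.583537) = 0.784572
  y ← 1.500000 + (0.1/6)·(k1 + 2k2 + 2k3 + k4) = 1.583356
x=0.100000, y=1.583356:
  k1 = f(0.100000, 1.583356) = 0.784754
  k2 = f(0.150000, 1.622594) = 0.730681
  k3 = f(0.150000, 1.619890) = 0.733385
  k4 = f(0.200000, 1.656695) = 0.675864
  y ← 1.583356 + (0.1/6)·(k1 + 2k2 + 2k3 + k4) = 1.656502
y(0.2) ≈ 1.6565

1.6565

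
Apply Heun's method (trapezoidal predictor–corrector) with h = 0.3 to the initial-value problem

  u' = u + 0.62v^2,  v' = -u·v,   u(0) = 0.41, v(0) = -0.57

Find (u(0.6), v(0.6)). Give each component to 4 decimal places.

0.8698, -0.3947

Heun on (u,v): k1 = f(x_n, state_n); k2 = f(x_n + h, state_n + h·k1); state_{n+1} = state_n + (h/2)·(k1 + k2).
0.000000: (0.410000, -0.570000)
  k1 = (0.611438, 0.233700)
  predictor → (0.593431, -0.499890)
  k2 = (0.748363, 0.296650)
  → (0.613970, -0.490447)
0.300000: (0.613970, -0.490447)
  k1 = (0.763104, 0.301120)
  predictor → (0.842901, -0.400111)
  k2 = (0.942157, 0.337254)
  → (0.869759, -0.394691)
(u(0.6), v(0.6)) ≈ (0.8698, -0.3947)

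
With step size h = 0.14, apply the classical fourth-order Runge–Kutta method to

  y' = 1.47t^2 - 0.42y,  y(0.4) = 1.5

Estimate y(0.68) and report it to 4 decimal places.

1.4505

RK4: k1 = f(t_n, y_n); k2 = f(t_n + h/2, y_n + (h/2)·k1); k3 = f(t_n + h/2, y_n + (h/2)·k2); k4 = f(t_n + h, y_n + h·k3); y_{n+1} = y_n + (h/6)·(k1 + 2k2 + 2k3 + k4).
t=0.400000, y=1.500000:
  k1 = f(0.400000, 1.500000) = -0.394800
  k2 = f(0.470000, 1.472364) = -0.293670
  k3 = f(0.470000, 1.479443) = -0.296643
  k4 = f(0.540000, 1.458470) = -0.183905
  y ← 1.500000 + (0.14/6)·(k1 + 2k2 + 2k3 + k4) = 1.458949
t=0.540000, y=1.458949:
  k1 = f(0.540000, 1.458949) = -0.184107
  k2 = f(0.610000, 1.446061) = -0.060359
  k3 = f(0.610000, 1.454724) = -0.063997
  k4 = f(0.680000, 1.449989) = 0.070732
  y ← 1.458949 + (0.14/6)·(k1 + 2k2 + 2k3 + k4) = 1.450500
y(0.68) ≈ 1.4505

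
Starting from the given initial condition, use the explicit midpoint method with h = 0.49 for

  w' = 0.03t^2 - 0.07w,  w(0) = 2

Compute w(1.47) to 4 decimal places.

1.8347

Midpoint: k1 = f(t_n, w_n); k2 = f(t_n + h/2, w_n + (h/2)·k1); w_{n+1} = w_n + h·k2.
t=0.000000, w=2.000000:
  k1 = f(0.000000, 2.000000) = -0.140000
  k2 = f(0.245000, 1.965700) = -0.135798
  w ← 2.000000 + 0.49·(-0.135798) = 1.933459
t=0.490000, w=1.933459:
  k1 = f(0.490000, 1.933459) = -0.128139
  k2 = f(0.735000, 1.902065) = -0.116938
  w ← 1.933459 + 0.49·(-0.116938) = 1.876159
t=0.980000, w=1.876159:
  k1 = f(0.980000, 1.876159) = -0.102519
  k2 = f(1.225000, 1.851042) = -0.084554
  w ← 1.876159 + 0.49·(-0.084554) = 1.834728
w(1.47) ≈ 1.8347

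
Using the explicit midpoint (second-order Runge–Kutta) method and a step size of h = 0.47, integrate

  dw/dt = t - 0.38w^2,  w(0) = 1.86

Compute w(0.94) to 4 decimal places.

Midpoint: k1 = f(t_n, w_n); k2 = f(t_n + h/2, w_n + (h/2)·k1); w_{n+1} = w_n + h·k2.
t=0.000000, w=1.860000:
  k1 = f(0.000000, 1.860000) = -1.314648
  k2 = f(0.235000, 1.551058) = -0.679196
  w ← 1.860000 + 0.47·(-0.679196) = 1.540778
t=0.470000, w=1.540778:
  k1 = f(0.470000, 1.540778) = -0.432118
  k2 = f(0.705000, 1.439230) = -0.082125
  w ← 1.540778 + 0.47·(-0.082125) = 1.502179
w(0.94) ≈ 1.5022

1.5022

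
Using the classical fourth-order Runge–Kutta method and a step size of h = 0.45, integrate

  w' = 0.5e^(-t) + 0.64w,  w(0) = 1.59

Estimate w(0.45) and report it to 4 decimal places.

RK4: k1 = f(t_n, w_n); k2 = f(t_n + h/2, w_n + (h/2)·k1); k3 = f(t_n + h/2, w_n + (h/2)·k2); k4 = f(t_n + h, w_n + h·k3); w_{n+1} = w_n + (h/6)·(k1 + 2k2 + 2k3 + k4).
t=0.000000, w=1.590000:
  k1 = f(0.000000, 1.590000) = 1.517600
  k2 = f(0.225000, 1.931460) = 1.635393
  k3 = f(0.225000, 1.957963) = 1.652355
  k4 = f(0.450000, 2.333560) = 1.812292
  w ← 1.590000 + (0.45/6)·(k1 + 2k2 + 2k3 + k4) = 2.332904
w(0.45) ≈ 2.3329

2.3329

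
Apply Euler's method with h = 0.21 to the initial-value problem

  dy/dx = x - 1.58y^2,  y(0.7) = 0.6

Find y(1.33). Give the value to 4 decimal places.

0.7661

Euler: y_{n+1} = y_n + h·f(x_n, y_n).
x=0.700000, y=0.600000: f=0.131200 → y ← 0.600000 + 0.21·0.131200 = 0.627552
x=0.910000, y=0.627552: f=0.287762 → y ← 0.627552 + 0.21·0.287762 = 0.687982
x=1.120000, y=0.687982: f=0.372156 → y ← 0.687982 + 0.21·0.372156 = 0.766135
y(1.33) ≈ 0.7661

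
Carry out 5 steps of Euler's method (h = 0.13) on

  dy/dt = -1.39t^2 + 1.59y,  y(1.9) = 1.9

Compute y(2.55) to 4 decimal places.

Euler: y_{n+1} = y_n + h·f(t_n, y_n).
t=1.900000, y=1.900000: f=-1.996900 → y ← 1.900000 + 0.13·(-1.996900) = 1.640403
t=2.030000, y=1.640403: f=-3.119810 → y ← 1.640403 + 0.13·(-3.119810) = 1.234828
t=2.160000, y=1.234828: f=-4.521808 → y ← 1.234828 + 0.13·(-4.521808) = 0.646993
t=2.290000, y=0.646993: f=-6.260581 → y ← 0.646993 + 0.13·(-6.260581) = -0.166883
t=2.420000, y=-0.166883: f=-8.405740 → y ← -0.166883 + 0.13·(-8.405740) = -1.259629
y(2.55) ≈ -1.2596

-1.2596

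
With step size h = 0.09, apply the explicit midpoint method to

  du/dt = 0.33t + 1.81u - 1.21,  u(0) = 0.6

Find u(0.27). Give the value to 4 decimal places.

0.5710

Midpoint: k1 = f(t_n, u_n); k2 = f(t_n + h/2, u_n + (h/2)·k1); u_{n+1} = u_n + h·k2.
t=0.000000, u=0.600000:
  k1 = f(0.000000, 0.600000) = -0.124000
  k2 = f(0.045000, 0.594420) = -0.119250
  u ← 0.600000 + 0.09·(-0.119250) = 0.589268
t=0.090000, u=0.589268:
  k1 = f(0.090000, 0.589268) = -0.113726
  k2 = f(0.135000, 0.584150) = -0.108139
  u ← 0.589268 + 0.09·(-0.108139) = 0.579535
t=0.180000, u=0.579535:
  k1 = f(0.180000, 0.579535) = -0.101642
  k2 = f(0.225000, 0.574961) = -0.095070
  u ← 0.579535 + 0.09·(-0.095070) = 0.570979
u(0.27) ≈ 0.5710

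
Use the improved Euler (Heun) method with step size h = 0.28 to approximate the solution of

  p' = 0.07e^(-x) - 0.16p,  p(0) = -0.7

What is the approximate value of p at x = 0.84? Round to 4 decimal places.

-0.5750

Heun: k1 = f(x_n, p_n); k2 = f(x_n + h, p_n + h·k1); p_{n+1} = p_n + (h/2)·(k1 + k2).
x=0.000000, p=-0.700000:
  k1 = f(0.000000, -0.700000) = 0.182000
  k2 = f(0.280000, -0.649040) = 0.156751
  p ← -0.700000 + (0.28/2)·(0.182000 + 0.156751) = -0.652575
x=0.280000, p=-0.652575:
  k1 = f(0.280000, -0.652575) = 0.157317
  k2 = f(0.560000, -0.608526) = 0.137349
  p ← -0.652575 + (0.28/2)·(0.157317 + 0.137349) = -0.611322
x=0.560000, p=-0.611322:
  k1 = f(0.560000, -0.611322) = 0.137796
  k2 = f(0.840000, -0.572739) = 0.121858
  p ← -0.611322 + (0.28/2)·(0.137796 + 0.121858) = -0.574970
p(0.84) ≈ -0.5750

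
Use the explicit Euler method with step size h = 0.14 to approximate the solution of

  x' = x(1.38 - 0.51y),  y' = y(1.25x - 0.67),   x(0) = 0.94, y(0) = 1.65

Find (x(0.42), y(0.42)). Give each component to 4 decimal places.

1.1397, 2.0952

Euler on (x,y): x_{n+1} = x_n + h·x', y_{n+1} = y_n + h·y'.
0.000000: (0.940000, 1.650000); f=(0.506190, 0.833250) → (1.010867, 1.766655)
0.140000: (1.010867, 1.766655); f=(0.484211, 1.048657) → (1.078656, 1.913467)
0.280000: (1.078656, 1.913467); f=(0.435919, 1.297943) → (1.139685, 2.095179)
(x(0.42), y(0.42)) ≈ (1.1397, 2.0952)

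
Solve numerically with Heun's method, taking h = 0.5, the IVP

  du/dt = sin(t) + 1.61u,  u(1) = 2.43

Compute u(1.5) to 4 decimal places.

5.8026

Heun: k1 = f(t_n, u_n); k2 = f(t_n + h, u_n + h·k1); u_{n+1} = u_n + (h/2)·(k1 + k2).
t=1.000000, u=2.430000:
  k1 = f(1.000000, 2.430000) = 4.753771
  k2 = f(1.500000, 4.806885) = 8.736581
  u ← 2.430000 + (0.5/2)·(4.753771 + 8.736581) = 5.802588
u(1.5) ≈ 5.8026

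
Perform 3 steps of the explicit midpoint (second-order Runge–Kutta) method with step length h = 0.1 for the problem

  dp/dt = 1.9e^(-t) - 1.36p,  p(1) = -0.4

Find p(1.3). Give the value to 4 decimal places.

-0.1200

Midpoint: k1 = f(t_n, p_n); k2 = f(t_n + h/2, p_n + (h/2)·k1); p_{n+1} = p_n + h·k2.
t=1.000000, p=-0.400000:
  k1 = f(1.000000, -0.400000) = 1.242971
  k2 = f(1.050000, -0.337851) = 1.124360
  p ← -0.400000 + 0.1·1.124360 = -0.287564
t=1.100000, p=-0.287564:
  k1 = f(1.100000, -0.287564) = 1.023542
  k2 = f(1.150000, -0.236387) = 0.923096
  p ← -0.287564 + 0.1·0.923096 = -0.195254
t=1.200000, p=-0.195254:
  k1 = f(1.200000, -0.195254) = 0.837815
  k2 = f(1.250000, -0.153364) = 0.752934
  p ← -0.195254 + 0.1·0.752934 = -0.119961
p(1.3) ≈ -0.1200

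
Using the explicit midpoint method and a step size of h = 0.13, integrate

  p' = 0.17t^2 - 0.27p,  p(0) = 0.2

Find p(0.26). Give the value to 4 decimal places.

0.1874

Midpoint: k1 = f(t_n, p_n); k2 = f(t_n + h/2, p_n + (h/2)·k1); p_{n+1} = p_n + h·k2.
t=0.000000, p=0.200000:
  k1 = f(0.000000, 0.200000) = -0.054000
  k2 = f(0.065000, 0.196490) = -0.052334
  p ← 0.200000 + 0.13·(-0.052334) = 0.193197
t=0.130000, p=0.193197:
  k1 = f(0.130000, 0.193197) = -0.049290
  k2 = f(0.195000, 0.189993) = -0.044834
  p ← 0.193197 + 0.13·(-0.044834) = 0.187368
p(0.26) ≈ 0.1874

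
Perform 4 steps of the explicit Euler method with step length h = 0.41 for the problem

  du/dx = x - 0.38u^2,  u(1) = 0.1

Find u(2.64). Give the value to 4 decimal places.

Euler: u_{n+1} = u_n + h·f(x_n, u_n).
x=1.000000, u=0.100000: f=0.996200 → u ← 0.100000 + 0.41·0.996200 = 0.508442
x=1.410000, u=0.508442: f=1.311765 → u ← 0.508442 + 0.41·1.311765 = 1.046266
x=1.820000, u=1.046266: f=1.404025 → u ← 1.046266 + 0.41·1.404025 = 1.621916
x=2.230000, u=1.621916: f=1.230368 → u ← 1.621916 + 0.41·1.230368 = 2.126367
u(2.64) ≈ 2.1264

2.1264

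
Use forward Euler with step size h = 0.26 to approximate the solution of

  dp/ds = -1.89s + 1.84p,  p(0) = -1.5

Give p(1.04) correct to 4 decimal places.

-8.2060

Euler: p_{n+1} = p_n + h·f(s_n, p_n).
s=0.000000, p=-1.500000: f=-2.760000 → p ← -1.500000 + 0.26·(-2.760000) = -2.217600
s=0.260000, p=-2.217600: f=-4.571784 → p ← -2.217600 + 0.26·(-4.571784) = -3.406264
s=0.520000, p=-3.406264: f=-7.250325 → p ← -3.406264 + 0.26·(-7.250325) = -5.291348
s=0.780000, p=-5.291348: f=-11.210281 → p ← -5.291348 + 0.26·(-11.210281) = -8.206022
p(1.04) ≈ -8.2060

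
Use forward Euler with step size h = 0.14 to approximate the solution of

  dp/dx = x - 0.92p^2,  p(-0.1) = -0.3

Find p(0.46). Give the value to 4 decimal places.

Euler: p_{n+1} = p_n + h·f(x_n, p_n).
x=-0.100000, p=-0.300000: f=-0.182800 → p ← -0.300000 + 0.14·(-0.182800) = -0.325592
x=0.040000, p=-0.325592: f=-0.057529 → p ← -0.325592 + 0.14·(-0.057529) = -0.333646
x=0.180000, p=-0.333646: f=0.077586 → p ← -0.333646 + 0.14·0.077586 = -0.322784
x=0.320000, p=-0.322784: f=0.224146 → p ← -0.322784 + 0.14·0.224146 = -0.291404
p(0.46) ≈ -0.2914

-0.2914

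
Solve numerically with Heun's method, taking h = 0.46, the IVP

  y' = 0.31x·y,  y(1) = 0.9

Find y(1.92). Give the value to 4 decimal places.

Heun: k1 = f(x_n, y_n); k2 = f(x_n + h, y_n + h·k1); y_{n+1} = y_n + (h/2)·(k1 + k2).
x=1.000000, y=0.900000:
  k1 = f(1.000000, 0.900000) = 0.279000
  k2 = f(1.460000, 1.028340) = 0.465427
  y ← 0.900000 + (0.46/2)·(0.279000 + 0.465427) = 1.071218
x=1.460000, y=1.071218:
  k1 = f(1.460000, 1.071218) = 0.484833
  k2 = f(1.920000, 1.294241) = 0.770333
  y ← 1.071218 + (0.46/2)·(0.484833 + 0.770333) = 1.359906
y(1.92) ≈ 1.3599

1.3599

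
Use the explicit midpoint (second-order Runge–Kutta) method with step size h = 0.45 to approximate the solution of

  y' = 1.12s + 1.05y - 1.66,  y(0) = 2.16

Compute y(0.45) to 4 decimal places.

Midpoint: k1 = f(s_n, y_n); k2 = f(s_n + h/2, y_n + (h/2)·k1); y_{n+1} = y_n + h·k2.
s=0.000000, y=2.160000:
  k1 = f(0.000000, 2.160000) = 0.608000
  k2 = f(0.225000, 2.296800) = 1.003640
  y ← 2.160000 + 0.45·1.003640 = 2.611638
y(0.45) ≈ 2.6116

2.6116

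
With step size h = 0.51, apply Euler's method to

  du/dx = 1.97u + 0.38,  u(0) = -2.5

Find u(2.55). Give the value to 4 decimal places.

-74.8919

Euler: u_{n+1} = u_n + h·f(x_n, u_n).
x=0.000000, u=-2.500000: f=-4.545000 → u ← -2.500000 + 0.51·(-4.545000) = -4.817950
x=0.510000, u=-4.817950: f=-9.111361 → u ← -4.817950 + 0.51·(-9.111361) = -9.464744
x=1.020000, u=-9.464744: f=-18.265546 → u ← -9.464744 + 0.51·(-18.265546) = -18.780173
x=1.530000, u=-18.780173: f=-36.616941 → u ← -18.780173 + 0.51·(-36.616941) = -37.454813
x=2.040000, u=-37.454813: f=-73.405981 → u ← -37.454813 + 0.51·(-73.405981) = -74.891863
u(2.55) ≈ -74.8919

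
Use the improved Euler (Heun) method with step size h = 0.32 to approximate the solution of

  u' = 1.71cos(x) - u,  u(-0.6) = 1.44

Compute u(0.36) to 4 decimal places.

Heun: k1 = f(x_n, u_n); k2 = f(x_n + h, u_n + h·k1); u_{n+1} = u_n + (h/2)·(k1 + k2).
x=-0.600000, u=1.440000:
  k1 = f(-0.600000, 1.440000) = -0.028676
  k2 = f(-0.280000, 1.430824) = 0.212581
  u ← 1.440000 + (0.32/2)·(-0.028676 + 0.212581) = 1.469425
x=-0.280000, u=1.469425:
  k1 = f(-0.280000, 1.469425) = 0.173980
  k2 = f(0.040000, 1.525098) = 0.183534
  u ← 1.469425 + (0.32/2)·(0.173980 + 0.183534) = 1.526627
x=0.040000, u=1.526627:
  k1 = f(0.040000, 1.526627) = 0.182005
  k2 = f(0.360000, 1.584869) = 0.015515
  u ← 1.526627 + (0.32/2)·(0.182005 + 0.015515) = 1.558230
u(0.36) ≈ 1.5582

1.5582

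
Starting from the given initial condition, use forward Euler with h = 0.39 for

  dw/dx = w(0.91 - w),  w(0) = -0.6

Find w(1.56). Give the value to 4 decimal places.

Euler: w_{n+1} = w_n + h·f(x_n, w_n).
x=0.000000, w=-0.600000: f=-0.906000 → w ← -0.600000 + 0.39·(-0.906000) = -0.953340
x=0.390000, w=-0.953340: f=-1.776397 → w ← -0.953340 + 0.39·(-1.776397) = -1.646135
x=0.780000, w=-1.646135: f=-4.207742 → w ← -1.646135 + 0.39·(-4.207742) = -3.287154
x=1.170000, w=-3.287154: f=-13.796691 → w ← -3.287154 + 0.39·(-13.796691) = -8.667864
w(1.56) ≈ -8.6679

-8.6679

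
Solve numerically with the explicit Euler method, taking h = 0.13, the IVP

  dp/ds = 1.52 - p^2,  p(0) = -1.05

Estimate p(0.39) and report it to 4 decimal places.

-0.8411

Euler: p_{n+1} = p_n + h·f(s_n, p_n).
s=0.000000, p=-1.050000: f=0.417500 → p ← -1.050000 + 0.13·0.417500 = -0.995725
s=0.130000, p=-0.995725: f=0.528532 → p ← -0.995725 + 0.13·0.528532 = -0.927016
s=0.260000, p=-0.927016: f=0.660642 → p ← -0.927016 + 0.13·0.660642 = -0.841132
p(0.39) ≈ -0.8411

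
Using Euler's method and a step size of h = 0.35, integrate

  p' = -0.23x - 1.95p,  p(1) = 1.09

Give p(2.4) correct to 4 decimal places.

-0.2109

Euler: p_{n+1} = p_n + h·f(x_n, p_n).
x=1.000000, p=1.090000: f=-2.355500 → p ← 1.090000 + 0.35·(-2.355500) = 0.265575
x=1.350000, p=0.265575: f=-0.828371 → p ← 0.265575 + 0.35·(-0.828371) = -0.024355
x=1.700000, p=-0.024355: f=-0.343508 → p ← -0.024355 + 0.35·(-0.343508) = -0.144583
x=2.050000, p=-0.144583: f=-0.189564 → p ← -0.144583 + 0.35·(-0.189564) = -0.210930
p(2.4) ≈ -0.2109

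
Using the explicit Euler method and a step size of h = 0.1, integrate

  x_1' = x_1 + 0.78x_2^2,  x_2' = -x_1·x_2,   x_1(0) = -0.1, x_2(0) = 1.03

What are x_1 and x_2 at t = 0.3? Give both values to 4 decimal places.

0.1448, 1.0375

Euler on (x_1,x_2): x_1_{n+1} = x_1_n + h·x_1', x_2_{n+1} = x_2_n + h·x_2'.
0.000000: (-0.100000, 1.030000); f=(0.727502, 0.103000) → (-0.027250, 1.040300)
0.100000: (-0.027250, 1.040300); f=(0.816885, 0.028348) → (0.054439, 1.043135)
0.200000: (0.054439, 1.043135); f=(0.903180, -0.056787) → (0.144757, 1.037456)
(x_1(0.3), x_2(0.3)) ≈ (0.1448, 1.0375)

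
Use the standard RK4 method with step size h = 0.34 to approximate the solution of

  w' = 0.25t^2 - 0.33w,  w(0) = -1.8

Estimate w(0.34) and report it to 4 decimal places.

RK4: k1 = f(t_n, w_n); k2 = f(t_n + h/2, w_n + (h/2)·k1); k3 = f(t_n + h/2, w_n + (h/2)·k2); k4 = f(t_n + h, w_n + h·k3); w_{n+1} = w_n + (h/6)·(k1 + 2k2 + 2k3 + k4).
t=0.000000, w=-1.800000:
  k1 = f(0.000000, -1.800000) = 0.594000
  k2 = f(0.170000, -1.699020) = 0.567902
  k3 = f(0.170000, -1.703457) = 0.569366
  k4 = f(0.340000, -1.606416) = 0.559017
  w ← -1.800000 + (0.34/6)·(k1 + 2k2 + 2k3 + k4) = -1.605772
w(0.34) ≈ -1.6058

-1.6058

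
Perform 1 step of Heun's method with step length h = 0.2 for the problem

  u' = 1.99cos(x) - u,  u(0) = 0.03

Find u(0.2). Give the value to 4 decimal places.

Heun: k1 = f(x_n, u_n); k2 = f(x_n + h, u_n + h·k1); u_{n+1} = u_n + (h/2)·(k1 + k2).
x=0.000000, u=0.030000:
  k1 = f(0.000000, 0.030000) = 1.960000
  k2 = f(0.200000, 0.422000) = 1.528332
  u ← 0.030000 + (0.2/2)·(1.960000 + 1.528332) = 0.378833
u(0.2) ≈ 0.3788

0.3788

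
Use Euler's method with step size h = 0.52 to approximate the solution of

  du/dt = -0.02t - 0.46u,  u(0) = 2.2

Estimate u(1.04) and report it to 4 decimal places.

Euler: u_{n+1} = u_n + h·f(t_n, u_n).
t=0.000000, u=2.200000: f=-1.012000 → u ← 2.200000 + 0.52·(-1.012000) = 1.673760
t=0.520000, u=1.673760: f=-0.780330 → u ← 1.673760 + 0.52·(-0.780330) = 1.267989
u(1.04) ≈ 1.2680

1.2680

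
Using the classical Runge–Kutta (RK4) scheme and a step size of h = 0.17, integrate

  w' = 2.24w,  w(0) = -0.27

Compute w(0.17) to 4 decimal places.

RK4: k1 = f(s_n, w_n); k2 = f(s_n + h/2, w_n + (h/2)·k1); k3 = f(s_n + h/2, w_n + (h/2)·k2); k4 = f(s_n + h, w_n + h·k3); w_{n+1} = w_n + (h/6)·(k1 + 2k2 + 2k3 + k4).
s=0.000000, w=-0.270000:
  k1 = f(0.000000, -0.270000) = -0.604800
  k2 = f(0.085000, -0.321408) = -0.719954
  k3 = f(0.085000, -0.331196) = -0.741879
  k4 = f(0.170000, -0.396119) = -0.887308
  w ← -0.270000 + (0.17/6)·(k1 + 2k2 + 2k3 + k4) = -0.395114
w(0.17) ≈ -0.3951

-0.3951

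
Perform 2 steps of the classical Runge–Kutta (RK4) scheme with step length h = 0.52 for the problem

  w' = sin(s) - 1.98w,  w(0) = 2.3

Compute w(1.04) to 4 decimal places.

RK4: k1 = f(s_n, w_n); k2 = f(s_n + h/2, w_n + (h/2)·k1); k3 = f(s_n + h/2, w_n + (h/2)·k2); k4 = f(s_n + h, w_n + h·k3); w_{n+1} = w_n + (h/6)·(k1 + 2k2 + 2k3 + k4).
s=0.000000, w=2.300000:
  k1 = f(0.000000, 2.300000) = -4.554000
  k2 = f(0.260000, 1.115960) = -1.952520
  k3 = f(0.260000, 1.792345) = -3.291762
  k4 = f(0.520000, 0.588284) = -0.667922
  w ← 2.300000 + (0.52/6)·(k1 + 2k2 + 2k3 + k4) = 0.938425
s=0.520000, w=0.938425:
  k1 = f(0.520000, 0.938425) = -1.361200
  k2 = f(0.780000, 0.584512) = -0.454055
  k3 = f(0.780000, 0.820370) = -0.921054
  k4 = f(1.040000, 0.459477) = -0.047360
  w ← 0.938425 + (0.52/6)·(k1 + 2k2 + 2k3 + k4) = 0.577997
w(1.04) ≈ 0.5780

0.5780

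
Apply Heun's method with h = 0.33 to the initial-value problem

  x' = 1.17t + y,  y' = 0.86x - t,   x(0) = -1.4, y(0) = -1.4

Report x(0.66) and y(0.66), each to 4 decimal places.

Heun on (x,y): k1 = f(t_n, state_n); k2 = f(t_n + h, state_n + h·k1); state_{n+1} = state_n + (h/2)·(k1 + k2).
0.000000: (-1.400000, -1.400000)
  k1 = (-1.400000, -1.204000)
  predictor → (-1.862000, -1.797320)
  k2 = (-1.411220, -1.931320)
  → (-1.863851, -1.917328)
0.330000: (-1.863851, -1.917328)
  k1 = (-1.531228, -1.932912)
  predictor → (-2.369156, -2.555189)
  k2 = (-1.782989, -2.697475)
  → (-2.410697, -2.681342)
(x(0.66), y(0.66)) ≈ (-2.4107, -2.6813)

-2.4107, -2.6813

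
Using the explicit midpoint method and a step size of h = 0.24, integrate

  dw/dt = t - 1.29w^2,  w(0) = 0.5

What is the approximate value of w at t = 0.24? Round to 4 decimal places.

Midpoint: k1 = f(t_n, w_n); k2 = f(t_n + h/2, w_n + (h/2)·k1); w_{n+1} = w_n + h·k2.
t=0.000000, w=0.500000:
  k1 = f(0.000000, 0.500000) = -0.322500
  k2 = f(0.120000, 0.461300) = -0.154509
  w ← 0.500000 + 0.24·(-0.154509) = 0.462918
w(0.24) ≈ 0.4629

0.4629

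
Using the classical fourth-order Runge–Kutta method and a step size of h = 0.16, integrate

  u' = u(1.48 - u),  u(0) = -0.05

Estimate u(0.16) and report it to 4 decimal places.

-0.0639

RK4: k1 = f(t_n, u_n); k2 = f(t_n + h/2, u_n + (h/2)·k1); k3 = f(t_n + h/2, u_n + (h/2)·k2); k4 = f(t_n + h, u_n + h·k3); u_{n+1} = u_n + (h/6)·(k1 + 2k2 + 2k3 + k4).
t=0.000000, u=-0.050000:
  k1 = f(0.000000, -0.050000) = -0.076500
  k2 = f(0.080000, -0.056120) = -0.086207
  k3 = f(0.080000, -0.056897) = -0.087444
  k4 = f(0.160000, -0.063991) = -0.098802
  u ← -0.050000 + (0.16/6)·(k1 + 2k2 + 2k3 + k4) = -0.063936
u(0.16) ≈ -0.0639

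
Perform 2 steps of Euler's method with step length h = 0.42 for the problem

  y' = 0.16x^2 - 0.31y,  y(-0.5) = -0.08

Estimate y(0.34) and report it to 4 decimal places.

-0.0455

Euler: y_{n+1} = y_n + h·f(x_n, y_n).
x=-0.500000, y=-0.080000: f=0.064800 → y ← -0.080000 + 0.42·0.064800 = -0.052784
x=-0.080000, y=-0.052784: f=0.017387 → y ← -0.052784 + 0.42·0.017387 = -0.045481
y(0.34) ≈ -0.0455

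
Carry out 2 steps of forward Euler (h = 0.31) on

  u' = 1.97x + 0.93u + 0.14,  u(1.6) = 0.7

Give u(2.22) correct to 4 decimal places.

3.6864

Euler: u_{n+1} = u_n + h·f(x_n, u_n).
x=1.600000, u=0.700000: f=3.943000 → u ← 0.700000 + 0.31·3.943000 = 1.922330
x=1.910000, u=1.922330: f=5.690467 → u ← 1.922330 + 0.31·5.690467 = 3.686375
u(2.22) ≈ 3.6864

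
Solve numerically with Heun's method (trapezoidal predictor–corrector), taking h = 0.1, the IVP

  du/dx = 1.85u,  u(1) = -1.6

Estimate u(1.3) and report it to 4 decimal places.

-2.7794

Heun: k1 = f(x_n, u_n); k2 = f(x_n + h, u_n + h·k1); u_{n+1} = u_n + (h/2)·(k1 + k2).
x=1.000000, u=-1.600000:
  k1 = f(1.000000, -1.600000) = -2.960000
  k2 = f(1.100000, -1.896000) = -3.507600
  u ← -1.600000 + (0.1/2)·(-2.960000 + (-3.507600)) = -1.923380
x=1.100000, u=-1.923380:
  k1 = f(1.100000, -1.923380) = -3.558253
  k2 = f(1.200000, -2.279205) = -4.216530
  u ← -1.923380 + (0.1/2)·(-3.558253 + (-4.216530)) = -2.312119
x=1.200000, u=-2.312119:
  k1 = f(1.200000, -2.312119) = -4.277420
  k2 = f(1.300000, -2.739861) = -5.068743
  u ← -2.312119 + (0.1/2)·(-4.277420 + (-5.068743)) = -2.779427
u(1.3) ≈ -2.7794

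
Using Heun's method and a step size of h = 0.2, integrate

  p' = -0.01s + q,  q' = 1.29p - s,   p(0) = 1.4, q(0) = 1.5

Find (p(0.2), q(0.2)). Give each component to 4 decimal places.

Heun on (p,q): k1 = f(s_n, state_n); k2 = f(s_n + h, state_n + h·k1); state_{n+1} = state_n + (h/2)·(k1 + k2).
0.000000: (1.400000, 1.500000)
  k1 = (1.500000, 1.806000)
  predictor → (1.700000, 1.861200)
  k2 = (1.859200, 1.993000)
  → (1.735920, 1.879900)
(p(0.2), q(0.2)) ≈ (1.7359, 1.8799)

1.7359, 1.8799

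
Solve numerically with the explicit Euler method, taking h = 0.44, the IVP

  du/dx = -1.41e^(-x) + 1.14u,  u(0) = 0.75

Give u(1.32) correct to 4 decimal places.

0.2832

Euler: u_{n+1} = u_n + h·f(x_n, u_n).
x=0.000000, u=0.750000: f=-0.555000 → u ← 0.750000 + 0.44·(-0.555000) = 0.505800
x=0.440000, u=0.505800: f=-0.331479 → u ← 0.505800 + 0.44·(-0.331479) = 0.359949
x=0.880000, u=0.359949: f=-0.174502 → u ← 0.359949 + 0.44·(-0.174502) = 0.283168
u(1.32) ≈ 0.2832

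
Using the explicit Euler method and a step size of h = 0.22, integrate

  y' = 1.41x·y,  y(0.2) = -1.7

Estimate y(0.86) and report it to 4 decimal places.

Euler: y_{n+1} = y_n + h·f(x_n, y_n).
x=0.200000, y=-1.700000: f=-0.479400 → y ← -1.700000 + 0.22·(-0.479400) = -1.805468
x=0.420000, y=-1.805468: f=-1.069198 → y ← -1.805468 + 0.22·(-1.069198) = -2.040692
x=0.640000, y=-2.040692: f=-1.841520 → y ← -2.040692 + 0.22·(-1.841520) = -2.445826
y(0.86) ≈ -2.4458

-2.4458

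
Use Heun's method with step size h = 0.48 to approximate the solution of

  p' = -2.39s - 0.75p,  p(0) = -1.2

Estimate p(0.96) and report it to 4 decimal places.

-1.5170

Heun: k1 = f(s_n, p_n); k2 = f(s_n + h, p_n + h·k1); p_{n+1} = p_n + (h/2)·(k1 + k2).
s=0.000000, p=-1.200000:
  k1 = f(0.000000, -1.200000) = 0.900000
  k2 = f(0.480000, -0.768000) = -0.571200
  p ← -1.200000 + (0.48/2)·(0.900000 + (-0.571200)) = -1.121088
s=0.480000, p=-1.121088:
  k1 = f(0.480000, -1.121088) = -0.306384
  k2 = f(0.960000, -1.268152) = -1.343286
  p ← -1.121088 + (0.48/2)·(-0.306384 + (-1.343286)) = -1.517009
p(0.96) ≈ -1.5170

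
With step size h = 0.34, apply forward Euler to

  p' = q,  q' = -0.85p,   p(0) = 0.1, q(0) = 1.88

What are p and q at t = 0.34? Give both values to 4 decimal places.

Euler on (p,q): p_{n+1} = p_n + h·p', q_{n+1} = q_n + h·q'.
0.000000: (0.100000, 1.880000); f=(1.880000, -0.085000) → (0.739200, 1.851100)
(p(0.34), q(0.34)) ≈ (0.7392, 1.8511)

0.7392, 1.8511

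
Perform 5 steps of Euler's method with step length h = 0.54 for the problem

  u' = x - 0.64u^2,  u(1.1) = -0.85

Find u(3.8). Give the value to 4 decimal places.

2.2918

Euler: u_{n+1} = u_n + h·f(x_n, u_n).
x=1.100000, u=-0.850000: f=0.637600 → u ← -0.850000 + 0.54·0.637600 = -0.505696
x=1.640000, u=-0.505696: f=1.476334 → u ← -0.505696 + 0.54·1.476334 = 0.291524
x=2.180000, u=0.291524: f=2.125609 → u ← 0.291524 + 0.54·2.125609 = 1.439353
x=2.720000, u=1.439353: f=1.394088 → u ← 1.439353 + 0.54·1.394088 = 2.192161
x=3.260000, u=2.192161: f=0.184436 → u ← 2.192161 + 0.54·0.184436 = 2.291756
u(3.8) ≈ 2.2918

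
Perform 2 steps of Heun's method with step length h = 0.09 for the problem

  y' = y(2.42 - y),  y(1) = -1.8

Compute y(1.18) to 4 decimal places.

Heun: k1 = f(x_n, y_n); k2 = f(x_n + h, y_n + h·k1); y_{n+1} = y_n + (h/2)·(k1 + k2).
x=1.000000, y=-1.800000:
  k1 = f(1.000000, -1.800000) = -7.596000
  k2 = f(1.090000, -2.483640) = -12.178876
  y ← -1.800000 + (0.09/2)·(-7.596000 + (-12.178876)) = -2.689869
x=1.090000, y=-2.689869:
  k1 = f(1.090000, -2.689869) = -13.744882
  k2 = f(1.180000, -3.926909) = -24.923732
  y ← -2.689869 + (0.09/2)·(-13.744882 + (-24.923732)) = -4.429957
y(1.18) ≈ -4.4300

-4.4300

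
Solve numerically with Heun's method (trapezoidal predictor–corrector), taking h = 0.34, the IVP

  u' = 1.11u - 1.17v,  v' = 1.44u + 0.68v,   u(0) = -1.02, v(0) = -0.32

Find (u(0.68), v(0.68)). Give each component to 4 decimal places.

-1.1074, -1.9610

Heun on (u,v): k1 = f(t_n, state_n); k2 = f(t_n + h, state_n + h·k1); state_{n+1} = state_n + (h/2)·(k1 + k2).
0.000000: (-1.020000, -0.320000)
  k1 = (-0.757800, -1.686400)
  predictor → (-1.277652, -0.893376)
  k2 = (-0.372944, -2.447315)
  → (-1.212226, -1.022731)
0.340000: (-1.212226, -1.022731)
  k1 = (-0.148976, -2.441063)
  predictor → (-1.262878, -1.852693)
  k2 = (0.765856, -3.078376)
  → (-1.107357, -1.961036)
(u(0.68), v(0.68)) ≈ (-1.1074, -1.9610)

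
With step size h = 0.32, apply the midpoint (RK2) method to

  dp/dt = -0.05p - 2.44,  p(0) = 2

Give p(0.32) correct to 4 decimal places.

Midpoint: k1 = f(t_n, p_n); k2 = f(t_n + h/2, p_n + (h/2)·k1); p_{n+1} = p_n + h·k2.
t=0.000000, p=2.000000:
  k1 = f(0.000000, 2.000000) = -2.540000
  k2 = f(0.160000, 1.593600) = -2.519680
  p ← 2.000000 + 0.32·(-2.519680) = 1.193702
p(0.32) ≈ 1.1937

1.1937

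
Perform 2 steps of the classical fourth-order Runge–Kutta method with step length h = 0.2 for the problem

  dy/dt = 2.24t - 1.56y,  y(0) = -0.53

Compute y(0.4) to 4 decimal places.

-0.1369

RK4: k1 = f(t_n, y_n); k2 = f(t_n + h/2, y_n + (h/2)·k1); k3 = f(t_n + h/2, y_n + (h/2)·k2); k4 = f(t_n + h, y_n + h·k3); y_{n+1} = y_n + (h/6)·(k1 + 2k2 + 2k3 + k4).
t=0.000000, y=-0.530000:
  k1 = f(0.000000, -0.530000) = 0.826800
  k2 = f(0.100000, -0.447320) = 0.921819
  k3 = f(0.100000, -0.437818) = 0.906996
  k4 = f(0.200000, -0.348601) = 0.991817
  y ← -0.530000 + (0.2/6)·(k1 + 2k2 + 2k3 + k4) = -0.347458
t=0.200000, y=-0.347458:
  k1 = f(0.200000, -0.347458) = 0.990035
  k2 = f(0.300000, -0.248455) = 1.059590
  k3 = f(0.300000, -0.241499) = 1.048739
  k4 = f(0.400000, -0.137711) = 1.110828
  y ← -0.347458 + (0.2/6)·(k1 + 2k2 + 2k3 + k4) = -0.136874
y(0.4) ≈ -0.1369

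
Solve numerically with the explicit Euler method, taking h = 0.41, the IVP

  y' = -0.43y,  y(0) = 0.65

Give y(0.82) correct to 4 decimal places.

0.4410

Euler: y_{n+1} = y_n + h·f(s_n, y_n).
s=0.000000, y=0.650000: f=-0.279500 → y ← 0.650000 + 0.41·(-0.279500) = 0.535405
s=0.410000, y=0.535405: f=-0.230224 → y ← 0.535405 + 0.41·(-0.230224) = 0.441013
y(0.82) ≈ 0.4410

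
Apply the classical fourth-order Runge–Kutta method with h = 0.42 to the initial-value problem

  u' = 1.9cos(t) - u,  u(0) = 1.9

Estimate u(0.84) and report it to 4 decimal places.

1.7515

RK4: k1 = f(t_n, u_n); k2 = f(t_n + h/2, u_n + (h/2)·k1); k3 = f(t_n + h/2, u_n + (h/2)·k2); k4 = f(t_n + h, u_n + h·k3); u_{n+1} = u_n + (h/6)·(k1 + 2k2 + 2k3 + k4).
t=0.000000, u=1.900000:
  k1 = f(0.000000, 1.900000) = 0.000000
  k2 = f(0.210000, 1.900000) = -0.041741
  k3 = f(0.210000, 1.891234) = -0.032976
  k4 = f(0.420000, 1.886150) = -0.151281
  u ← 1.900000 + (0.42/6)·(k1 + 2k2 + 2k3 + k4) = 1.878950
t=0.420000, u=1.878950:
  k1 = f(0.420000, 1.878950) = -0.144081
  k2 = f(0.630000, 1.848693) = -0.313441
  k3 = f(0.630000, 1.813127) = -0.277875
  k4 = f(0.840000, 1.762242) = -0.494063
  u ← 1.878950 + (0.42/6)·(k1 + 2k2 + 2k3 + k4) = 1.751496
u(0.84) ≈ 1.7515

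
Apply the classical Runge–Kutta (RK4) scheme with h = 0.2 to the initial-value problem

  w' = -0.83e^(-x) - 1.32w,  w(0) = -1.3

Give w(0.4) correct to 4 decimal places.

-0.9756

RK4: k1 = f(x_n, w_n); k2 = f(x_n + h/2, w_n + (h/2)·k1); k3 = f(x_n + h/2, w_n + (h/2)·k2); k4 = f(x_n + h, w_n + h·k3); w_{n+1} = w_n + (h/6)·(k1 + 2k2 + 2k3 + k4).
x=0.000000, w=-1.300000:
  k1 = f(0.000000, -1.300000) = 0.886000
  k2 = f(0.100000, -1.211400) = 0.848033
  k3 = f(0.100000, -1.215197) = 0.853045
  k4 = f(0.200000, -1.129391) = 0.811250
  w ← -1.300000 + (0.2/6)·(k1 + 2k2 + 2k3 + k4) = -1.130020
x=0.200000, w=-1.130020:
  k1 = f(0.200000, -1.130020) = 0.812080
  k2 = f(0.300000, -1.048812) = 0.769553
  k3 = f(0.300000, -1.053065) = 0.775166
  k4 = f(0.400000, -0.974987) = 0.730617
  w ← -1.130020 + (0.2/6)·(k1 + 2k2 + 2k3 + k4) = -0.975615
w(0.4) ≈ -0.9756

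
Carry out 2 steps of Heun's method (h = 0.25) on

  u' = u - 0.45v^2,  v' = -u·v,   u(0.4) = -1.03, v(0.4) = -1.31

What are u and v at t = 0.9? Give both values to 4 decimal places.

-2.6145, -2.8710

Heun on (u,v): k1 = f(t_n, state_n); k2 = f(t_n + h, state_n + h·k1); state_{n+1} = state_n + (h/2)·(k1 + k2).
0.400000: (-1.030000, -1.310000)
  k1 = (-1.802245, -1.349300)
  predictor → (-1.480561, -1.647325)
  k2 = (-2.701717, -2.438966)
  → (-1.592995, -1.783533)
0.650000: (-1.592995, -1.783533)
  k1 = (-3.024441, -2.841160)
  predictor → (-2.349106, -2.493823)
  k2 = (-5.147725, -5.858254)
  → (-2.614516, -2.870960)
(u(0.9), v(0.9)) ≈ (-2.6145, -2.8710)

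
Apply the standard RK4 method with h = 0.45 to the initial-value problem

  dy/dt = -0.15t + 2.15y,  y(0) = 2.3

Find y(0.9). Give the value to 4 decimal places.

RK4: k1 = f(t_n, y_n); k2 = f(t_n + h/2, y_n + (h/2)·k1); k3 = f(t_n + h/2, y_n + (h/2)·k2); k4 = f(t_n + h, y_n + h·k3); y_{n+1} = y_n + (h/6)·(k1 + 2k2 + 2k3 + k4).
t=0.000000, y=2.300000:
  k1 = f(0.000000, 2.300000) = 4.945000
  k2 = f(0.225000, 3.412625) = 7.303394
  k3 = f(0.225000, 3.943264) = 8.444267
  k4 = f(0.450000, 6.099920) = 13.047328
  y ← 2.300000 + (0.45/6)·(k1 + 2k2 + 2k3 + k4) = 6.011574
t=0.450000, y=6.011574:
  k1 = f(0.450000, 6.011574) = 12.857383
  k2 = f(0.675000, 8.904485) = 19.043393
  k3 = f(0.675000, 10.296337) = 22.035875
  k4 = f(0.900000, 15.927717) = 34.109592
  y ← 6.011574 + (0.45/6)·(k1 + 2k2 + 2k3 + k4) = 15.695987
y(0.9) ≈ 15.6960

15.6960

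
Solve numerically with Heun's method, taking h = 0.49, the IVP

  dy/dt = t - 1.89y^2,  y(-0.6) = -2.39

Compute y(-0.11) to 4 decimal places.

-34.6516

Heun: k1 = f(t_n, y_n); k2 = f(t_n + h, y_n + h·k1); y_{n+1} = y_n + (h/2)·(k1 + k2).
t=-0.600000, y=-2.390000:
  k1 = f(-0.600000, -2.390000) = -11.395869
  k2 = f(-0.110000, -7.973976) = -120.284309
  y ← -2.390000 + (0.49/2)·(-11.395869 + (-120.284309)) = -34.651643
y(-0.11) ≈ -34.6516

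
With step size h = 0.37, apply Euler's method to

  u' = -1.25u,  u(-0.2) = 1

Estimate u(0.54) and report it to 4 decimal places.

Euler: u_{n+1} = u_n + h·f(x_n, u_n).
x=-0.200000, u=1.000000: f=-1.250000 → u ← 1.000000 + 0.37·(-1.250000) = 0.537500
x=0.170000, u=0.537500: f=-0.671875 → u ← 0.537500 + 0.37·(-0.671875) = 0.288906
u(0.54) ≈ 0.2889

0.2889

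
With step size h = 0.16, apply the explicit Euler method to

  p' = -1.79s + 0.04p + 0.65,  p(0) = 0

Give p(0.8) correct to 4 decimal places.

0.0655

Euler: p_{n+1} = p_n + h·f(s_n, p_n).
s=0.000000, p=0.000000: f=0.650000 → p ← 0.000000 + 0.16·0.650000 = 0.104000
s=0.160000, p=0.104000: f=0.367760 → p ← 0.104000 + 0.16·0.367760 = 0.162842
s=0.320000, p=0.162842: f=0.083714 → p ← 0.162842 + 0.16·0.083714 = 0.176236
s=0.480000, p=0.176236: f=-0.202151 → p ← 0.176236 + 0.16·(-0.202151) = 0.143892
s=0.640000, p=0.143892: f=-0.489844 → p ← 0.143892 + 0.16·(-0.489844) = 0.065517
p(0.8) ≈ 0.0655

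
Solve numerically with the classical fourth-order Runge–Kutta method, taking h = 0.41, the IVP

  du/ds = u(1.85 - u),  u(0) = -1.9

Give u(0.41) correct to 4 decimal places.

RK4: k1 = f(s_n, u_n); k2 = f(s_n + h/2, u_n + (h/2)·k1); k3 = f(s_n + h/2, u_n + (h/2)·k2); k4 = f(s_n + h, u_n + h·k3); u_{n+1} = u_n + (h/6)·(k1 + 2k2 + 2k3 + k4).
s=0.000000, u=-1.900000:
  k1 = f(0.000000, -1.900000) = -7.125000
  k2 = f(0.205000, -3.360625) = -17.510957
  k3 = f(0.205000, -5.489746) = -40.293343
  k4 = f(0.410000, -18.420270) = -373.383866
  u ← -1.900000 + (0.41/6)·(k1 + 2k2 + 2k3 + k4) = -35.801360
u(0.41) ≈ -35.8014

-35.8014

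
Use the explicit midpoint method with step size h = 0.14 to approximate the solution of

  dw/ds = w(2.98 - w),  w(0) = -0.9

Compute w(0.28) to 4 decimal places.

Midpoint: k1 = f(s_n, w_n); k2 = f(s_n + h/2, w_n + (h/2)·k1); w_{n+1} = w_n + h·k2.
s=0.000000, w=-0.900000:
  k1 = f(0.000000, -0.900000) = -3.492000
  k2 = f(0.070000, -1.144440) = -4.720174
  w ← -0.900000 + 0.14·(-4.720174) = -1.560824
s=0.140000, w=-1.560824:
  k1 = f(0.140000, -1.560824) = -7.087429
  k2 = f(0.210000, -2.056944) = -10.360715
  w ← -1.560824 + 0.14·(-10.360715) = -3.011324
w(0.28) ≈ -3.0113

-3.0113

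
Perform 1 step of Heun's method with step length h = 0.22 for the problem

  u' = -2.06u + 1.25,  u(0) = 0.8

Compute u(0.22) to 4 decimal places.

Heun: k1 = f(x_n, u_n); k2 = f(x_n + h, u_n + h·k1); u_{n+1} = u_n + (h/2)·(k1 + k2).
x=0.000000, u=0.800000:
  k1 = f(0.000000, 0.800000) = -0.398000
  k2 = f(0.220000, 0.712440) = -0.217626
  u ← 0.800000 + (0.22/2)·(-0.398000 + (-0.217626)) = 0.732281
u(0.22) ≈ 0.7323

0.7323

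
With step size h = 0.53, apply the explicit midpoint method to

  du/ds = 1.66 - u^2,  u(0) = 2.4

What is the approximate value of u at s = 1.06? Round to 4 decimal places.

2.3181

Midpoint: k1 = f(s_n, u_n); k2 = f(s_n + h/2, u_n + (h/2)·k1); u_{n+1} = u_n + h·k2.
s=0.000000, u=2.400000:
  k1 = f(0.000000, 2.400000) = -4.100000
  k2 = f(0.265000, 1.313500) = -0.065282
  u ← 2.400000 + 0.53·(-0.065282) = 2.365400
s=0.530000, u=2.365400:
  k1 = f(0.530000, 2.365400) = -3.935119
  k2 = f(0.795000, 1.322594) = -0.089254
  u ← 2.365400 + 0.53·(-0.089254) = 2.318096
u(1.06) ≈ 2.3181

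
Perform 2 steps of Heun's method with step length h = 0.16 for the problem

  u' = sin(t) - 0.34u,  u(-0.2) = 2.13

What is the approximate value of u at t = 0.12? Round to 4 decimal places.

Heun: k1 = f(t_n, u_n); k2 = f(t_n + h, u_n + h·k1); u_{n+1} = u_n + (h/2)·(k1 + k2).
t=-0.200000, u=2.130000:
  k1 = f(-0.200000, 2.130000) = -0.922869
  k2 = f(-0.040000, 1.982341) = -0.713985
  u ← 2.130000 + (0.16/2)·(-0.922869 + (-0.713985)) = 1.999052
t=-0.040000, u=1.999052:
  k1 = f(-0.040000, 1.999052) = -0.719667
  k2 = f(0.120000, 1.883905) = -0.520815
  u ← 1.999052 + (0.16/2)·(-0.719667 + (-0.520815)) = 1.899813
u(0.12) ≈ 1.8998

1.8998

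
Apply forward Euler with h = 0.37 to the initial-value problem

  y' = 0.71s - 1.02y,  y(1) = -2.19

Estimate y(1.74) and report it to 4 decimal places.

-0.3255

Euler: y_{n+1} = y_n + h·f(s_n, y_n).
s=1.000000, y=-2.190000: f=2.943800 → y ← -2.190000 + 0.37·2.943800 = -1.100794
s=1.370000, y=-1.100794: f=2.095510 → y ← -1.100794 + 0.37·2.095510 = -0.325455
y(1.74) ≈ -0.3255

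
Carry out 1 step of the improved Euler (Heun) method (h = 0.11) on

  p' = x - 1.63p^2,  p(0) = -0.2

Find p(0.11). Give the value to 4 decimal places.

Heun: k1 = f(x_n, p_n); k2 = f(x_n + h, p_n + h·k1); p_{n+1} = p_n + (h/2)·(k1 + k2).
x=0.000000, p=-0.200000:
  k1 = f(0.000000, -0.200000) = -0.065200
  k2 = f(0.110000, -0.207172) = 0.040040
  p ← -0.200000 + (0.11/2)·(-0.065200 + 0.040040) = -0.201384
p(0.11) ≈ -0.2014

-0.2014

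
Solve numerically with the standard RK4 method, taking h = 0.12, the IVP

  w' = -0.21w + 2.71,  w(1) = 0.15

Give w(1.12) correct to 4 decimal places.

0.4674

RK4: k1 = f(x_n, w_n); k2 = f(x_n + h/2, w_n + (h/2)·k1); k3 = f(x_n + h/2, w_n + (h/2)·k2); k4 = f(x_n + h, w_n + h·k3); w_{n+1} = w_n + (h/6)·(k1 + 2k2 + 2k3 + k4).
x=1.000000, w=0.150000:
  k1 = f(1.000000, 0.150000) = 2.678500
  k2 = f(1.060000, 0.310710) = 2.644751
  k3 = f(1.060000, 0.308685) = 2.645176
  k4 = f(1.120000, 0.467421) = 2.611842
  w ← 0.150000 + (0.12/6)·(k1 + 2k2 + 2k3 + k4) = 0.467404
w(1.12) ≈ 0.4674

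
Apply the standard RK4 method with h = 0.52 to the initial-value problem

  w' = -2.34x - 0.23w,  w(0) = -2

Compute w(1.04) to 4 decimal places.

-2.7449

RK4: k1 = f(x_n, w_n); k2 = f(x_n + h/2, w_n + (h/2)·k1); k3 = f(x_n + h/2, w_n + (h/2)·k2); k4 = f(x_n + h, w_n + h·k3); w_{n+1} = w_n + (h/6)·(k1 + 2k2 + 2k3 + k4).
x=0.000000, w=-2.000000:
  k1 = f(0.000000, -2.000000) = 0.460000
  k2 = f(0.260000, -1.880400) = -0.175908
  k3 = f(0.260000, -2.045736) = -0.137881
  k4 = f(0.520000, -2.071698) = -0.740309
  w ← -2.000000 + (0.52/6)·(k1 + 2k2 + 2k3 + k4) = -2.078684
x=0.520000, w=-2.078684:
  k1 = f(0.520000, -2.078684) = -0.738703
  k2 = f(0.780000, -2.270746) = -1.302928
  k3 = f(0.780000, -2.417445) = -1.269188
  k4 = f(1.040000, -2.738661) = -1.803708
  w ← -2.078684 + (0.52/6)·(k1 + 2k2 + 2k3 + k4) = -2.744859
w(1.04) ≈ -2.7449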